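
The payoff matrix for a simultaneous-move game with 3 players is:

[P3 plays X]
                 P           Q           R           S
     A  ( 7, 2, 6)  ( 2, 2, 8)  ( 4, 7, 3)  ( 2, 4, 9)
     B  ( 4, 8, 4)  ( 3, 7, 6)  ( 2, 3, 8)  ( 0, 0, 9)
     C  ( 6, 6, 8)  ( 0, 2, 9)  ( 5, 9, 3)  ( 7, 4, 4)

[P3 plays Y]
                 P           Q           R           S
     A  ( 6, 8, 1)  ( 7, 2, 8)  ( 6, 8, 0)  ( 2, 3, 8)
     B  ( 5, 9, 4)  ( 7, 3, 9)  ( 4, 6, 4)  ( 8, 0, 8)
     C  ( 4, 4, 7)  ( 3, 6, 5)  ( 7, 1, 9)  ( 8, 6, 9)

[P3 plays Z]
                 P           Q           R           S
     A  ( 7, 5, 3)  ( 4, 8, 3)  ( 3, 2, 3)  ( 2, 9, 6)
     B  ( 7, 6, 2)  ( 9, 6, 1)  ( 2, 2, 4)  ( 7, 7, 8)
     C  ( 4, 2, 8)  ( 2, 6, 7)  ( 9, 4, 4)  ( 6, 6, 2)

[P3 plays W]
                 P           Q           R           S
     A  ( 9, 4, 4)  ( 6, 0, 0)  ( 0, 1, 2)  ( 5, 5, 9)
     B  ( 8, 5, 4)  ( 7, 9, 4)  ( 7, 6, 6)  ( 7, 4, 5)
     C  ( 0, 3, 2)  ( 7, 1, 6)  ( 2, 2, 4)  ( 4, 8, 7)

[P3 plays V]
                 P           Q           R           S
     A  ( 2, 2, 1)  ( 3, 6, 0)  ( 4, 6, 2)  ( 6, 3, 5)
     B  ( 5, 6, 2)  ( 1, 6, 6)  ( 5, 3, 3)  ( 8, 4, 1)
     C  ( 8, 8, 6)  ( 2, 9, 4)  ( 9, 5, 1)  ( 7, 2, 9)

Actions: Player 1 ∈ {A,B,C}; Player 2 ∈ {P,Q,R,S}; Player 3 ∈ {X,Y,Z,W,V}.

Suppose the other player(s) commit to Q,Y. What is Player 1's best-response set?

BR_1 = {A,B}

u_1(A vs Q,Y) = 7
u_1(B vs Q,Y) = 7
u_1(C vs Q,Y) = 3
max payoff 7 at {A,B}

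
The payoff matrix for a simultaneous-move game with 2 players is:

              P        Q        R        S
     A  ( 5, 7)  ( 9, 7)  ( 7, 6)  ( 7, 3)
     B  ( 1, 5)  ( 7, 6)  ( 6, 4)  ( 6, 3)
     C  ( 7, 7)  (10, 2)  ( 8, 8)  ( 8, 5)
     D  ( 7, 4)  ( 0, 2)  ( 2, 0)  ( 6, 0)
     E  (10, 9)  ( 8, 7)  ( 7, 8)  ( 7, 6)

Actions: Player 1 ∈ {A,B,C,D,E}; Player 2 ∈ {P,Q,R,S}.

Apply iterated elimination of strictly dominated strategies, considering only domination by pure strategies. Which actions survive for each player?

P1 drop A (C beats it: P:7>5 Q:10>9 R:8>7 S:8>7)
P1 drop B (C beats it: P:7>1 Q:10>7 R:8>6 S:8>6)
P1 drop D (E beats it: P:10>7 Q:8>0 R:7>2 S:7>6)
P2 drop Q (P beats it: C:7>2 E:9>7)
P2 drop S (P beats it: C:7>5 E:9>6)
P1→{C,E} P2→{P,R}

Survivors P1:{C,E} P2:{P,R}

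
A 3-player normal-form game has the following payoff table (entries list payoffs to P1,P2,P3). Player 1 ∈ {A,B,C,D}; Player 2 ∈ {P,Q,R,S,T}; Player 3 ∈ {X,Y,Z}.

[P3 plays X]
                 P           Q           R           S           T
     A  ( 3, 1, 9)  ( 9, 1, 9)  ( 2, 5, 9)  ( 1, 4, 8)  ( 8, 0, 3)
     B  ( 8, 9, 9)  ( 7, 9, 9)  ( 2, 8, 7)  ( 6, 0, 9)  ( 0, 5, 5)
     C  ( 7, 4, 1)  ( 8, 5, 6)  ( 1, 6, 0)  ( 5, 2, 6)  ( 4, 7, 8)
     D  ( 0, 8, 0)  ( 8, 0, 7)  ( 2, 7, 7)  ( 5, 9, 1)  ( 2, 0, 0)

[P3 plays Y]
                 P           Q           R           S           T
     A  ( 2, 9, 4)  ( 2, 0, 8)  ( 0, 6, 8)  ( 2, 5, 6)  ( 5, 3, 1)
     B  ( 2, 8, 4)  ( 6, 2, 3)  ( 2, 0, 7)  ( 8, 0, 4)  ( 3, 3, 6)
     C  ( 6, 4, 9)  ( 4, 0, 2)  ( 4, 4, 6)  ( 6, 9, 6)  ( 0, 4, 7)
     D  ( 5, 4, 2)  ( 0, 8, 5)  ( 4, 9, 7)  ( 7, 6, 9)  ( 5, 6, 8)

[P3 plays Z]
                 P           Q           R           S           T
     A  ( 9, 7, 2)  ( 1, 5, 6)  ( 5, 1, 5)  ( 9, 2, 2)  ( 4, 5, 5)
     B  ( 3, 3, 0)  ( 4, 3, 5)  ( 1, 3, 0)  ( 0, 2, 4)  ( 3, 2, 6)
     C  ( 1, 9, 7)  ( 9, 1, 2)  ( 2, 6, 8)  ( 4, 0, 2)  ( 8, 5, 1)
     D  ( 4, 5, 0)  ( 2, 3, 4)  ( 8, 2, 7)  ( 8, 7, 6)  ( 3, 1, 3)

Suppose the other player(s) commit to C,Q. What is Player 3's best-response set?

argmax u_3 = {X}

u_3(X vs C,Q) = 6
u_3(Y vs C,Q) = 2
u_3(Z vs C,Q) = 2
max payoff 6 at {X}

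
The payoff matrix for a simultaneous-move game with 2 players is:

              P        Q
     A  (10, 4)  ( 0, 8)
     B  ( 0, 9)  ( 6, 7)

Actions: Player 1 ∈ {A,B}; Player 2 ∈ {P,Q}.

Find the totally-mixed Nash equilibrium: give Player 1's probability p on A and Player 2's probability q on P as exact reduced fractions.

P1 indiff ⇒ q·10+(1-q)·0 = q·0+(1-q)·6 ⇒ q(10) = (1-q)(6) ⇒ q = 3/8
P2 indiff ⇒ p·4+(1-p)·9 = p·8+(1-p)·7 ⇒ p(-4) = (1-p)(-2) ⇒ p = 1/3

p=1/3, q=3/8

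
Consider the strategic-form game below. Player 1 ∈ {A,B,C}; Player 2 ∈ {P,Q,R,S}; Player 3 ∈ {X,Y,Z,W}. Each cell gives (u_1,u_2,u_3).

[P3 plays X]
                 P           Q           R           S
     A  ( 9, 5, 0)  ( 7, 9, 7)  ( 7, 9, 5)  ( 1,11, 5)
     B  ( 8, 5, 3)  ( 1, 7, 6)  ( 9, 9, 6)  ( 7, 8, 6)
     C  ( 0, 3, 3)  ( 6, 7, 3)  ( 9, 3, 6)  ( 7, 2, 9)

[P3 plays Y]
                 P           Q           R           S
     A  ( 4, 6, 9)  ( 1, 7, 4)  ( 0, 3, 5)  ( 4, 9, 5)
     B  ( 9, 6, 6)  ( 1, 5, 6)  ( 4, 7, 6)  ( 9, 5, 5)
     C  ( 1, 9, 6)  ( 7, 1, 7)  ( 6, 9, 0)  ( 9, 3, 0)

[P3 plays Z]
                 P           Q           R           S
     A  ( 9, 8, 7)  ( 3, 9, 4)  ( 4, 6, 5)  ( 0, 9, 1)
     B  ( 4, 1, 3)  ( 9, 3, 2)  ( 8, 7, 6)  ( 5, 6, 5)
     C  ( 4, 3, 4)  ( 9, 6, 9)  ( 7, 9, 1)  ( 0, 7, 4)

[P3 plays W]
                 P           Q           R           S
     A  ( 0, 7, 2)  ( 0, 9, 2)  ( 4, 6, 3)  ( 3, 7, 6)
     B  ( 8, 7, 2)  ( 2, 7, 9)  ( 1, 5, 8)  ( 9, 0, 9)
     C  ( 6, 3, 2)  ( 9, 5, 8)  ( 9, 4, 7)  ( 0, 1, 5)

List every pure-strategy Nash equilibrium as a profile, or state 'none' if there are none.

PSNE: ∅

(A,P,X): not NE [P2→S gives 11>5; P3→Y gives 9>0]
(A,P,Y): not NE [P1→B gives 9>4; P2→S gives 9>6]
(A,P,Z): not NE [P2→S gives 9>8; P3→Y gives 9>7]
(A,P,W): not NE [P1→B gives 8>0; P2→Q gives 9>7; P3→Y gives 9>2]
(A,Q,X): not NE [P2→S gives 11>9]
(A,Q,Y): not NE [P1→C gives 7>1; P2→S gives 9>7; P3→X gives 7>4]
(A,Q,Z): not NE [P1→C gives 9>3; P3→X gives 7>4]
(A,Q,W): not NE [P1→C gives 9>0; P3→X gives 7>2]
(A,R,X): not NE [P1→C gives 9>7; P2→S gives 11>9]
(A,R,Y): not NE [P1→C gives 6>0; P2→S gives 9>3]
(A,R,Z): not NE [P1→B gives 8>4; P2→S gives 9>6]
(A,R,W): not NE [P1→C gives 9>4; P2→Q gives 9>6; P3→Z gives 5>3]
(A,S,X): not NE [P1→C gives 7>1; P3→W gives 6>5]
(A,S,Y): not NE [P1→C gives 9>4; P3→W gives 6>5]
(A,S,Z): not NE [P1→B gives 5>0; P3→W gives 6>1]
(A,S,W): not NE [P1→B gives 9>3; P2→Q gives 9>7]
(B,P,X): not NE [P1→A gives 9>8; P2→R gives 9>5; P3→Y gives 6>3]
(B,P,Y): not NE [P2→R gives 7>6]
(B,P,Z): not NE [P1→A gives 9>4; P2→R gives 7>1; P3→Y gives 6>3]
(B,P,W): not NE [P3→Y gives 6>2]
(B,Q,X): not NE [P1→A gives 7>1; P2→R gives 9>7; P3→W gives 9>6]
(B,Q,Y): not NE [P1→C gives 7>1; P2→R gives 7>5; P3→W gives 9>6]
(B,Q,Z): not NE [P2→R gives 7>3; P3→W gives 9>2]
(B,Q,W): not NE [P1→C gives 9>2]
(B,R,X): not NE [P3→W gives 8>6]
(B,R,Y): not NE [P1→C gives 6>4; P3→W gives 8>6]
(B,R,Z): not NE [P3→W gives 8>6]
(B,R,W): not NE [P1→C gives 9>1; P2→Q gives 7>5]
(B,S,X): not NE [P2→R gives 9>8; P3→W gives 9>6]
(B,S,Y): not NE [P2→R gives 7>5; P3→W gives 9>5]
(B,S,Z): not NE [P2→R gives 7>6; P3→W gives 9>5]
(B,S,W): not NE [P2→Q gives 7>0]
(C,P,X): not NE [P1→A gives 9>0; P2→Q gives 7>3; P3→Y gives 6>3]
(C,P,Y): not NE [P1→B gives 9>1]
(C,P,Z): not NE [P1→A gives 9>4; P2→R gives 9>3; P3→Y gives 6>4]
(C,P,W): not NE [P1→B gives 8>6; P2→Q gives 5>3; P3→Y gives 6>2]
(C,Q,X): not NE [P1→A gives 7>6; P3→Z gives 9>3]
(C,Q,Y): not NE [P2→R gives 9>1; P3→Z gives 9>7]
(C,Q,Z): not NE [P2→R gives 9>6]
(C,Q,W): not NE [P3→Z gives 9>8]
(C,R,X): not NE [P2→Q gives 7>3; P3→W gives 7>6]
(C,R,Y): not NE [P3→W gives 7>0]
(C,R,Z): not NE [P1→B gives 8>7; P3→W gives 7>1]
(C,R,W): not NE [P2→Q gives 5>4]
(C,S,X): not NE [P2→Q gives 7>2]
(C,S,Y): not NE [P2→R gives 9>3; P3→X gives 9>0]
(C,S,Z): not NE [P1→B gives 5>0; P2→R gives 9>7; P3→X gives 9>4]
(C,S,W): not NE [P1→B gives 9>0; P2→Q gives 5>1; P3→X gives 9>5]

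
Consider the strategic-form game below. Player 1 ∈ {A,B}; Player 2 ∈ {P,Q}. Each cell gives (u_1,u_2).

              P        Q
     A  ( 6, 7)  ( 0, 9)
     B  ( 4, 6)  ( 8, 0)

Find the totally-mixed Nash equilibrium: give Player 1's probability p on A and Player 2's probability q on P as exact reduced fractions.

p=3/4, q=4/5

P1 indiff ⇒ q·6+(1-q)·0 = q·4+(1-q)·8 ⇒ q(2) = (1-q)(8) ⇒ q = 4/5
P2 indiff ⇒ p·7+(1-p)·6 = p·9+(1-p)·0 ⇒ p(-2) = (1-p)(-6) ⇒ p = 3/4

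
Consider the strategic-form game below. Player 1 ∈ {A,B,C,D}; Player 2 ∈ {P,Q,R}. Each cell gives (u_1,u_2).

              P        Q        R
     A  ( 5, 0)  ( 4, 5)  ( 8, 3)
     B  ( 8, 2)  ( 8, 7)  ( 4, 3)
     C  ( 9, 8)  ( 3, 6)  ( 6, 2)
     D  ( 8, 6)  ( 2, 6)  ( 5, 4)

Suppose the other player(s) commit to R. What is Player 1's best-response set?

u_1(A vs R) = 8
u_1(B vs R) = 4
u_1(C vs R) = 6
u_1(D vs R) = 5
max payoff 8 at {A}

P1 best: {A}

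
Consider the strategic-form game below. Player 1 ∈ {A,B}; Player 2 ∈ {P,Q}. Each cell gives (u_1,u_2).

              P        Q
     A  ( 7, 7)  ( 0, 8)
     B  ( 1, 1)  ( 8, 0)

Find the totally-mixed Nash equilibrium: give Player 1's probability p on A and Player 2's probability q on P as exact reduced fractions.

p=1/2, q=4/7

P1 indiff ⇒ q·7+(1-q)·0 = q·1+(1-q)·8 ⇒ q(6) = (1-q)(8) ⇒ q = 4/7
P2 indiff ⇒ p·7+(1-p)·1 = p·8+(1-p)·0 ⇒ p(-1) = (1-p)(-1) ⇒ p = 1/2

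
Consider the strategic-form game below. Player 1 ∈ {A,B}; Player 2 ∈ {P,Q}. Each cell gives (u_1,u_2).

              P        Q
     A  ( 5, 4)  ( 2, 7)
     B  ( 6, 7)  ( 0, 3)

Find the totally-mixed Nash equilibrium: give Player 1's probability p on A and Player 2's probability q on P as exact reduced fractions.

p=4/7, q=2/3

P1 indiff ⇒ q·5+(1-q)·2 = q·6+(1-q)·0 ⇒ q(-1) = (1-q)(-2) ⇒ q = 2/3
P2 indiff ⇒ p·4+(1-p)·7 = p·7+(1-p)·3 ⇒ p(-3) = (1-p)(-4) ⇒ p = 4/7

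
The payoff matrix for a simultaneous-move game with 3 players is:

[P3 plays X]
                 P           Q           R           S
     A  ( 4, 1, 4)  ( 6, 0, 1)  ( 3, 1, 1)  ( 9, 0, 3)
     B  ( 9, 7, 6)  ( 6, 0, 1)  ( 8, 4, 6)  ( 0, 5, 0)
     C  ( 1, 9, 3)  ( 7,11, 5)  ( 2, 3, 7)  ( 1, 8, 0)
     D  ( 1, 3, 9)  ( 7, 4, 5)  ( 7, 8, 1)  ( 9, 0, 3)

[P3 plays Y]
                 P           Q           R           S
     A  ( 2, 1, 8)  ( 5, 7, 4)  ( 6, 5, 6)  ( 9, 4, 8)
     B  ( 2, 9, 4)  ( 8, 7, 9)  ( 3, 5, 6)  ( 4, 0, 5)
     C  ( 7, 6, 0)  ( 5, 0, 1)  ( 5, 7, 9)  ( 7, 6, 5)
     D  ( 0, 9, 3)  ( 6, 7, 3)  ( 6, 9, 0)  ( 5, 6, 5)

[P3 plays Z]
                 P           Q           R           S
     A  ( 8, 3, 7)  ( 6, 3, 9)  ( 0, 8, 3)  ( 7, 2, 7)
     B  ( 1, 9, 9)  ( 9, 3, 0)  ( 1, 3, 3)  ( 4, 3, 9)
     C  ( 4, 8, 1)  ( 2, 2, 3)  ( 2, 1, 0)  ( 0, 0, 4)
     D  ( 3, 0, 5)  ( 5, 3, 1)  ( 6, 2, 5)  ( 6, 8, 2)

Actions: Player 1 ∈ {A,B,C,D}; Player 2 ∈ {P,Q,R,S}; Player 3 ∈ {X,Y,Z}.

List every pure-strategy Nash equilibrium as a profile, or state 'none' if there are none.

(A,P,X): not NE [P1→B gives 9>4; P3→Y gives 8>4]
(A,P,Y): not NE [P1→C gives 7>2; P2→Q gives 7>1]
(A,P,Z): not NE [P2→R gives 8>3; P3→Y gives 8>7]
(A,Q,X): not NE [P1→D gives 7>6; P2→R gives 1>0; P3→Z gives 9>1]
(A,Q,Y): not NE [P1→B gives 8>5; P3→Z gives 9>4]
(A,Q,Z): not NE [P1→B gives 9>6; P2→R gives 8>3]
(A,R,X): not NE [P1→B gives 8>3; P3→Y gives 6>1]
(A,R,Y): not NE [P2→Q gives 7>5]
(A,R,Z): not NE [P1→D gives 6>0; P3→Y gives 6>3]
(A,S,X): not NE [P2→R gives 1>0; P3→Y gives 8>3]
(A,S,Y): not NE [P2→Q gives 7>4]
(A,S,Z): not NE [P2→R gives 8>2; P3→Y gives 8>7]
(B,P,X): not NE [P3→Z gives 9>6]
(B,P,Y): not NE [P1→C gives 7>2; P3→Z gives 9>4]
(B,P,Z): not NE [P1→A gives 8>1]
(B,Q,X): not NE [P1→D gives 7>6; P2→P gives 7>0; P3→Y gives 9>1]
(B,Q,Y): not NE [P2→P gives 9>7]
(B,Q,Z): not NE [P2→P gives 9>3; P3→Y gives 9>0]
(B,R,X): not NE [P2→P gives 7>4]
(B,R,Y): not NE [P1→D gives 6>3; P2→P gives 9>5]
(B,R,Z): not NE [P1→D gives 6>1; P2→P gives 9>3; P3→Y gives 6>3]
(B,S,X): not NE [P1→D gives 9>0; P2→P gives 7>5; P3→Z gives 9>0]
(B,S,Y): not NE [P1→A gives 9>4; P2→P gives 9>0; P3→Z gives 9>5]
(B,S,Z): not NE [P1→A gives 7>4; P2→P gives 9>3]
(C,P,X): not NE [P1→B gives 9>1; P2→Q gives 11>9]
(C,P,Y): not NE [P2→R gives 7>6; P3→X gives 3>0]
(C,P,Z): not NE [P1→A gives 8>4; P3→X gives 3>1]
(C,Q,X): NE
(C,Q,Y): not NE [P1→B gives 8>5; P2→R gives 7>0; P3→X gives 5>1]
(C,Q,Z): not NE [P1→B gives 9>2; P2→P gives 8>2; P3→X gives 5>3]
(C,R,X): not NE [P1→B gives 8>2; P2→Q gives 11>3; P3→Y gives 9>7]
(C,R,Y): not NE [P1→D gives 6>5]
(C,R,Z): not NE [P1→D gives 6>2; P2→P gives 8>1; P3→Y gives 9>0]
(C,S,X): not NE [P1→D gives 9>1; P2→Q gives 11>8; P3→Y gives 5>0]
(C,S,Y): not NE [P1→A gives 9>7; P2→R gives 7>6]
(C,S,Z): not NE [P1→A gives 7>0; P2→P gives 8>0; P3→Y gives 5>4]
(D,P,X): not NE [P1→B gives 9>1; P2→R gives 8>3]
(D,P,Y): not NE [P1→C gives 7>0; P3→X gives 9>3]
(D,P,Z): not NE [P1→A gives 8>3; P2→S gives 8>0; P3→X gives 9>5]
(D,Q,X): not NE [P2→R gives 8>4]
(D,Q,Y): not NE [P1→B gives 8>6; P2→R gives 9>7; P3→X gives 5>3]
(D,Q,Z): not NE [P1→B gives 9>5; P2→S gives 8>3; P3→X gives 5>1]
(D,R,X): not NE [P1→B gives 8>7; P3→Z gives 5>1]
(D,R,Y): not NE [P3→Z gives 5>0]
(D,R,Z): not NE [P2→S gives 8>2]
(D,S,X): not NE [P2→R gives 8>0; P3→Y gives 5>3]
(D,S,Y): not NE [P1→A gives 9>5; P2→R gives 9>6]
(D,S,Z): not NE [P1→A gives 7>6; P3→Y gives 5>2]

PSNE = {(C,Q,X)}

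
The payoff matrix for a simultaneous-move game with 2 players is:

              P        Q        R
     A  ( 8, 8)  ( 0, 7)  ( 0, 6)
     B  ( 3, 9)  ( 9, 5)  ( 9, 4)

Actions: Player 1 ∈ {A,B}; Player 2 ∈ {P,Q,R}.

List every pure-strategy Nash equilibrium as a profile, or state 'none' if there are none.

(A,P): NE
(A,Q): not NE [P1→B gives 9>0; P2→P gives 8>7]
(A,R): not NE [P1→B gives 9>0; P2→P gives 8>6]
(B,P): not NE [P1→A gives 8>3]
(B,Q): not NE [P2→P gives 9>5]
(B,R): not NE [P2→P gives 9>4]

Nash profiles: (A,P)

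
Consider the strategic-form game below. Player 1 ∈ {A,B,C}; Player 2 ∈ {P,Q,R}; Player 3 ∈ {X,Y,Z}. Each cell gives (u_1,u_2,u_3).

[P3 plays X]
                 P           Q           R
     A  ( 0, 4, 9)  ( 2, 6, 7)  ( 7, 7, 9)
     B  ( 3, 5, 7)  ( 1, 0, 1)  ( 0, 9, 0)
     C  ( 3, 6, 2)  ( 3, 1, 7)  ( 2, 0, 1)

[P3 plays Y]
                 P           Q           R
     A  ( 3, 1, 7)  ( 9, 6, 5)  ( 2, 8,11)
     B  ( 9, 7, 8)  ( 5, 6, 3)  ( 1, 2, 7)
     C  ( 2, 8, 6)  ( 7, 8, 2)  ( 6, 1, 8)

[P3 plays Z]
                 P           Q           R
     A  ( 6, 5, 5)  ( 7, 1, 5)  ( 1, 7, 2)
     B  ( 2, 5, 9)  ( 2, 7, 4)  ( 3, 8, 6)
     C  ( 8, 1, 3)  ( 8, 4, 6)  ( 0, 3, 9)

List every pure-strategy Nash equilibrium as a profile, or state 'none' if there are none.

Equilibria: none

(A,P,X): not NE [P1→C gives 3>0; P2→R gives 7>4]
(A,P,Y): not NE [P1→B gives 9>3; P2→R gives 8>1; P3→X gives 9>7]
(A,P,Z): not NE [P1→C gives 8>6; P2→R gives 7>5; P3→X gives 9>5]
(A,Q,X): not NE [P1→C gives 3>2; P2→R gives 7>6]
(A,Q,Y): not NE [P2→R gives 8>6; P3→X gives 7>5]
(A,Q,Z): not NE [P1→C gives 8>7; P2→R gives 7>1; P3→X gives 7>5]
(A,R,X): not NE [P3→Y gives 11>9]
(A,R,Y): not NE [P1→C gives 6>2]
(A,R,Z): not NE [P1→B gives 3>1; P3→Y gives 11>2]
(B,P,X): not NE [P2→R gives 9>5; P3→Z gives 9>7]
(B,P,Y): not NE [P3→Z gives 9>8]
(B,P,Z): not NE [P1→C gives 8>2; P2→R gives 8>5]
(B,Q,X): not NE [P1→C gives 3>1; P2→R gives 9>0; P3→Z gives 4>1]
(B,Q,Y): not NE [P1→A gives 9>5; P2→P gives 7>6; P3→Z gives 4>3]
(B,Q,Z): not NE [P1→C gives 8>2; P2→R gives 8>7]
(B,R,X): not NE [P1→A gives 7>0; P3→Y gives 7>0]
(B,R,Y): not NE [P1→C gives 6>1; P2→P gives 7>2]
(B,R,Z): not NE [P3→Y gives 7>6]
(C,P,X): not NE [P3→Y gives 6>2]
(C,P,Y): not NE [P1→B gives 9>2]
(C,P,Z): not NE [P2→Q gives 4>1; P3→Y gives 6>3]
(C,Q,X): not NE [P2→P gives 6>1]
(C,Q,Y): not NE [P1→A gives 9>7; P3→X gives 7>2]
(C,Q,Z): not NE [P3→X gives 7>6]
(C,R,X): not NE [P1→A gives 7>2; P2→P gives 6>0; P3→Z gives 9>1]
(C,R,Y): not NE [P2→Q gives 8>1; P3→Z gives 9>8]
(C,R,Z): not NE [P1→B gives 3>0; P2→Q gives 4>3]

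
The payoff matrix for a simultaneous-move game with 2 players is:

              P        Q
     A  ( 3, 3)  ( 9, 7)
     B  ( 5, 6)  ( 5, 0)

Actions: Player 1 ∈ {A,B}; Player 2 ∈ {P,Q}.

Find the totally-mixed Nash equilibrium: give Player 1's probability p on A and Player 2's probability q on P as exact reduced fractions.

p=3/5, q=2/3

P1 indiff ⇒ q·3+(1-q)·9 = q·5+(1-q)·5 ⇒ q(-2) = (1-q)(-4) ⇒ q = 2/3
P2 indiff ⇒ p·3+(1-p)·6 = p·7+(1-p)·0 ⇒ p(-4) = (1-p)(-6) ⇒ p = 3/5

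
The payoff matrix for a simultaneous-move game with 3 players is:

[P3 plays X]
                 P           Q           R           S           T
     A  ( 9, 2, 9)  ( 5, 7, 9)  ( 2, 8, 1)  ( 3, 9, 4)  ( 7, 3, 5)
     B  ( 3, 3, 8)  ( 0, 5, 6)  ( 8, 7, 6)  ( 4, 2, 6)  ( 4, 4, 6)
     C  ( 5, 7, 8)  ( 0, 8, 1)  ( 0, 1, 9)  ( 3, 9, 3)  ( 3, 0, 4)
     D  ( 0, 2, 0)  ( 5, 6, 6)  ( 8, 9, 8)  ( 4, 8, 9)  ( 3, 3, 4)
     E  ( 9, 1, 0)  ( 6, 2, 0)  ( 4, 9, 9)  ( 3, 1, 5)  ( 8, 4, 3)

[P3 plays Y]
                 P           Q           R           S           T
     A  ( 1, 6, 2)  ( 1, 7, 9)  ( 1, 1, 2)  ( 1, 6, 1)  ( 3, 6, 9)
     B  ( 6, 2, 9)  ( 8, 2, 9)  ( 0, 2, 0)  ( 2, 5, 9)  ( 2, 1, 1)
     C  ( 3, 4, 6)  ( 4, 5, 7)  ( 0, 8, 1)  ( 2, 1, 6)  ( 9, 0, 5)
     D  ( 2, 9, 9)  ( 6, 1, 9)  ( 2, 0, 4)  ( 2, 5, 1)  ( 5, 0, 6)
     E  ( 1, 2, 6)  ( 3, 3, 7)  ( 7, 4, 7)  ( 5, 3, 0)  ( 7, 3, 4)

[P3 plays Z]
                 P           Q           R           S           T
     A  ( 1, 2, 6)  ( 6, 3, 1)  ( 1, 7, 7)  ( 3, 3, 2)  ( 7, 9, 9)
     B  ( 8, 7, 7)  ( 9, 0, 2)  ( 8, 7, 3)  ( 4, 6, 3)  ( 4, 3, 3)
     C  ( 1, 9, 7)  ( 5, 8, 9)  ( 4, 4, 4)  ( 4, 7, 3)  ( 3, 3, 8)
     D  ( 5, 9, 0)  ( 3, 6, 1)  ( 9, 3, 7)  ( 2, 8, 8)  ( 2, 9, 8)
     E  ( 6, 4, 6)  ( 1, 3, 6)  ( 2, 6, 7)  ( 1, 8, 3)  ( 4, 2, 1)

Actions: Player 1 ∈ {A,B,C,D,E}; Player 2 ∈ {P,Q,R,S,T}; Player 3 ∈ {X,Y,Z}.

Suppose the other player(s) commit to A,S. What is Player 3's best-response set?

u_3(X vs A,S) = 4
u_3(Y vs A,S) = 1
u_3(Z vs A,S) = 2
max payoff 4 at {X}

P3 best: {X}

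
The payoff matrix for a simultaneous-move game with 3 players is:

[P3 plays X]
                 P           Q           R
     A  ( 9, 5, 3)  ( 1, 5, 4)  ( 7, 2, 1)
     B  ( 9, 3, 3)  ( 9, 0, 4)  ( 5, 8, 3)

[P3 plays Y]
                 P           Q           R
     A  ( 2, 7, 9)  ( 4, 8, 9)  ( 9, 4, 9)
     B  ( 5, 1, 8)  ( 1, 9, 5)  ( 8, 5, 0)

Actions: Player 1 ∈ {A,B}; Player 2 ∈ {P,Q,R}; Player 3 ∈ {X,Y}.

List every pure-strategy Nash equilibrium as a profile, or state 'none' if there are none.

PSNE = {(A,Q,Y)}

(A,P,X): not NE [P3→Y gives 9>3]
(A,P,Y): not NE [P1→B gives 5>2; P2→Q gives 8>7]
(A,Q,X): not NE [P1→B gives 9>1; P3→Y gives 9>4]
(A,Q,Y): NE
(A,R,X): not NE [P2→Q gives 5>2; P3→Y gives 9>1]
(A,R,Y): not NE [P2→Q gives 8>4]
(B,P,X): not NE [P2→R gives 8>3; P3→Y gives 8>3]
(B,P,Y): not NE [P2→Q gives 9>1]
(B,Q,X): not NE [P2→R gives 8>0; P3→Y gives 5>4]
(B,Q,Y): not NE [P1→A gives 4>1]
(B,R,X): not NE [P1→A gives 7>5]
(B,R,Y): not NE [P1→A gives 9>8; P2→Q gives 9>5; P3→X gives 3>0]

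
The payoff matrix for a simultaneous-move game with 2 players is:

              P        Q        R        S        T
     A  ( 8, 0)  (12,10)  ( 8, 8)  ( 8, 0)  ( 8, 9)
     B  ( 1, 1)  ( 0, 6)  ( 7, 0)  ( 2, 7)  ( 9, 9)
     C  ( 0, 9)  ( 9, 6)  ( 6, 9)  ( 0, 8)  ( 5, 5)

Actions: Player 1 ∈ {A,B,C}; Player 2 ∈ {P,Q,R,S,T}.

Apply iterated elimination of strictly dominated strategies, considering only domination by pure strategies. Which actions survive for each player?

Survivors P1:{A,B} P2:{Q,T}

P1 drop C (A beats it: P:8>0 Q:12>9 R:8>6 S:8>0 T:8>5)
P2 drop P (Q beats it: A:10>0 B:6>1)
P2 drop R (Q beats it: A:10>8 B:6>0)
P2 drop S (T beats it: A:9>0 B:9>7)
P1→{A,B} P2→{Q,T}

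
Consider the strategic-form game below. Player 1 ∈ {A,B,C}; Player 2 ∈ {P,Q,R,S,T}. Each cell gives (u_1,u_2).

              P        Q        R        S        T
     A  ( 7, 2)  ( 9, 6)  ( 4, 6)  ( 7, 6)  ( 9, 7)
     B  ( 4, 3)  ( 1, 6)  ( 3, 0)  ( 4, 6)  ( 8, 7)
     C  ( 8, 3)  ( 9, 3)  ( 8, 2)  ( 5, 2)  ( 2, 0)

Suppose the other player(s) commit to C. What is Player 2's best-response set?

u_2(P vs C) = 3
u_2(Q vs C) = 3
u_2(R vs C) = 2
u_2(S vs C) = 2
u_2(T vs C) = 0
max payoff 3 at {P,Q}

BR_2 = {P,Q}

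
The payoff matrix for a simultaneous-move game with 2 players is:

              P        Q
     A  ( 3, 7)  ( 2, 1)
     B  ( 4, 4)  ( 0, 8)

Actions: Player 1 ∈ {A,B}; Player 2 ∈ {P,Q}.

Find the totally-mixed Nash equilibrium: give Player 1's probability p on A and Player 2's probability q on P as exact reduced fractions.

(p,q) = (2/5, 2/3)

P1 indiff ⇒ q·3+(1-q)·2 = q·4+(1-q)·0 ⇒ q(-1) = (1-q)(-2) ⇒ q = 2/3
P2 indiff ⇒ p·7+(1-p)·4 = p·1+(1-p)·8 ⇒ p(6) = (1-p)(4) ⇒ p = 2/5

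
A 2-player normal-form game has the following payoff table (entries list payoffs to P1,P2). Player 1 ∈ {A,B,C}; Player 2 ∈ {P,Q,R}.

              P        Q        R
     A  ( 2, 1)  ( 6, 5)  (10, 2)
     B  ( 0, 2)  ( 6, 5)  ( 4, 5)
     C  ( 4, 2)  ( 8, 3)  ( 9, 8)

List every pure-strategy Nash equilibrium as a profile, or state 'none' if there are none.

(A,P): not NE [P1→C gives 4>2; P2→Q gives 5>1]
(A,Q): not NE [P1→C gives 8>6]
(A,R): not NE [P2→Q gives 5>2]
(B,P): not NE [P1→C gives 4>0; P2→R gives 5>2]
(B,Q): not NE [P1→C gives 8>6]
(B,R): not NE [P1→A gives 10>4]
(C,P): not NE [P2→R gives 8>2]
(C,Q): not NE [P2→R gives 8>3]
(C,R): not NE [P1→A gives 10>9]

PSNE: ∅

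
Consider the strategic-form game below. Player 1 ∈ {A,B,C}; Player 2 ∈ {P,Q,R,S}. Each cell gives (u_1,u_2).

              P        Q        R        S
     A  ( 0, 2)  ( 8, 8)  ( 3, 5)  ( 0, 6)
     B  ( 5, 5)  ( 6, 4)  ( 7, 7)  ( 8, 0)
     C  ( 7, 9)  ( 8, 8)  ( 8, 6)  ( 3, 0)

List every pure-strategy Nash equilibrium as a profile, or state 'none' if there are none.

PSNE = {(A,Q), (C,P)}

(A,P): not NE [P1→C gives 7>0; P2→Q gives 8>2]
(A,Q): NE
(A,R): not NE [P1→C gives 8>3; P2→Q gives 8>5]
(A,S): not NE [P1→B gives 8>0; P2→Q gives 8>6]
(B,P): not NE [P1→C gives 7>5; P2→R gives 7>5]
(B,Q): not NE [P1→C gives 8>6; P2→R gives 7>4]
(B,R): not NE [P1→C gives 8>7]
(B,S): not NE [P2→R gives 7>0]
(C,P): NE
(C,Q): not NE [P2→P gives 9>8]
(C,R): not NE [P2→P gives 9>6]
(C,S): not NE [P1→B gives 8>3; P2→P gives 9>0]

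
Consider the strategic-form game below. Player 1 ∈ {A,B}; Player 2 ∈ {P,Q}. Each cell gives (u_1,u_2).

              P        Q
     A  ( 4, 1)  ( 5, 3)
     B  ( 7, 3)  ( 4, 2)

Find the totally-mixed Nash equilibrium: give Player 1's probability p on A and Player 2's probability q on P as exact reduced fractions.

p=1/3, q=1/4

P1 indiff ⇒ q·4+(1-q)·5 = q·7+(1-q)·4 ⇒ q(-3) = (1-q)(-1) ⇒ q = 1/4
P2 indiff ⇒ p·1+(1-p)·3 = p·3+(1-p)·2 ⇒ p(-2) = (1-p)(-1) ⇒ p = 1/3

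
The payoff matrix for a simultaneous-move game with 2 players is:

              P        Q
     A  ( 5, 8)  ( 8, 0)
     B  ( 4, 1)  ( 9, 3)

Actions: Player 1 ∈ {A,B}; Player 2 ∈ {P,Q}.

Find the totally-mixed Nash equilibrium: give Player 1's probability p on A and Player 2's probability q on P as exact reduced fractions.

P1 indiff ⇒ q·5+(1-q)·8 = q·4+(1-q)·9 ⇒ q(1) = (1-q)(1) ⇒ q = 1/2
P2 indiff ⇒ p·8+(1-p)·1 = p·0+(1-p)·3 ⇒ p(8) = (1-p)(2) ⇒ p = 1/5

P1 mixes 1/5 on A; P2 mixes 1/2 on P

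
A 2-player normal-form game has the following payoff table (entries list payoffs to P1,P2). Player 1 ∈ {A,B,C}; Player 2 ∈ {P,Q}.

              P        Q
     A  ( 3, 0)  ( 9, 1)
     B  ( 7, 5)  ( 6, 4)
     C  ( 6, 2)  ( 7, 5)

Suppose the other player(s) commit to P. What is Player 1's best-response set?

u_1(A vs P) = 3
u_1(B vs P) = 7
u_1(C vs P) = 6
max payoff 7 at {B}

argmax u_1 = {B}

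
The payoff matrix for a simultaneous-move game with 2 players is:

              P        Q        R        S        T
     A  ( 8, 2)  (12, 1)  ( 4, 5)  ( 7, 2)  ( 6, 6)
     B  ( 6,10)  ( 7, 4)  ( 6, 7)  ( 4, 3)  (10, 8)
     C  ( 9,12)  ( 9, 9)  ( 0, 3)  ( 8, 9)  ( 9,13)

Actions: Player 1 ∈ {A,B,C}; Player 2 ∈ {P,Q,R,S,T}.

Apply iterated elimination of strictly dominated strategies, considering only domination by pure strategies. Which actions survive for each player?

IESDS → P1:{B,C} P2:{P,T}

P2 drop Q (P beats it: A:2>1 B:10>4 C:12>9)
P2 drop R (T beats it: A:6>5 B:8>7 C:13>3)
P1 drop A (C beats it: P:9>8 S:8>7 T:9>6)
P2 drop S (P beats it: B:10>3 C:12>9)
P1→{B,C} P2→{P,T}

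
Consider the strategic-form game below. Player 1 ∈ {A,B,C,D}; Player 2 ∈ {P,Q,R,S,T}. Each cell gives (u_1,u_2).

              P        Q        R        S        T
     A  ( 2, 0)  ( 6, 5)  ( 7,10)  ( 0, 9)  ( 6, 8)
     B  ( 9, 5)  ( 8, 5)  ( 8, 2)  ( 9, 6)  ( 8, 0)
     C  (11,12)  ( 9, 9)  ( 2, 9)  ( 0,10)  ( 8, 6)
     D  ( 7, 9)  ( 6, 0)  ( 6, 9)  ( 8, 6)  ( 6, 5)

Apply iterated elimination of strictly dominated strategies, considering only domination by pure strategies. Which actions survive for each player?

Survivors P1:{B,C} P2:{P,S}

P1 drop A (B beats it: P:9>2 Q:8>6 R:8>7 S:9>0 T:8>6)
P1 drop D (B beats it: P:9>7 Q:8>6 R:8>6 S:9>8 T:8>6)
P2 drop Q (S beats it: B:6>5 C:10>9)
P2 drop R (P beats it: B:5>2 C:12>9)
P2 drop T (P beats it: B:5>0 C:12>6)
P1→{B,C} P2→{P,S}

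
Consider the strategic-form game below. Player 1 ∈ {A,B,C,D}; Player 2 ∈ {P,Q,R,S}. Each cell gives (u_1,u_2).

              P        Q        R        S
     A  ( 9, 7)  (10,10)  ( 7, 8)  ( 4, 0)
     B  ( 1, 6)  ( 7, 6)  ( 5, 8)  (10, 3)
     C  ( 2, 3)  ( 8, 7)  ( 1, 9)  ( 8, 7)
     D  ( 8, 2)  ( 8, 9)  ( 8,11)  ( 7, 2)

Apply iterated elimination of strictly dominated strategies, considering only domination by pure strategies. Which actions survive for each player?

Remaining: P1:{A,D} P2:{Q,R}

P2 drop P (R beats it: A:8>7 B:8>6 C:9>3 D:11>2)
P2 drop S (R beats it: A:8>0 B:8>3 C:9>7 D:11>2)
P1 drop B (A beats it: Q:10>7 R:7>5)
P1 drop C (A beats it: Q:10>8 R:7>1)
P1→{A,D} P2→{Q,R}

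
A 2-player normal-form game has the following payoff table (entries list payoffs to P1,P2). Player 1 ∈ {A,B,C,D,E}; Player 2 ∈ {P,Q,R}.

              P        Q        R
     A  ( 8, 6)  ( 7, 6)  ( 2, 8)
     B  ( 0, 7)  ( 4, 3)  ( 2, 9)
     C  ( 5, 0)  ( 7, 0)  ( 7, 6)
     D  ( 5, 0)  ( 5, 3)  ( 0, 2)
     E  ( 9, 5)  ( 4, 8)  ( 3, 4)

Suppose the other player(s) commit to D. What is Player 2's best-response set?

u_2(P vs D) = 0
u_2(Q vs D) = 3
u_2(R vs D) = 2
max payoff 3 at {Q}

BR_2 = {Q}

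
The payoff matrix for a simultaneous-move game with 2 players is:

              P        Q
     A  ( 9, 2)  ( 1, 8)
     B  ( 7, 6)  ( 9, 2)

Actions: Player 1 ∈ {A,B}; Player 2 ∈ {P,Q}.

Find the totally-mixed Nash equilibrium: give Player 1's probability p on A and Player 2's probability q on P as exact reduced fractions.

p=2/5, q=4/5

P1 indiff ⇒ q·9+(1-q)·1 = q·7+(1-q)·9 ⇒ q(2) = (1-q)(8) ⇒ q = 4/5
P2 indiff ⇒ p·2+(1-p)·6 = p·8+(1-p)·2 ⇒ p(-6) = (1-p)(-4) ⇒ p = 2/5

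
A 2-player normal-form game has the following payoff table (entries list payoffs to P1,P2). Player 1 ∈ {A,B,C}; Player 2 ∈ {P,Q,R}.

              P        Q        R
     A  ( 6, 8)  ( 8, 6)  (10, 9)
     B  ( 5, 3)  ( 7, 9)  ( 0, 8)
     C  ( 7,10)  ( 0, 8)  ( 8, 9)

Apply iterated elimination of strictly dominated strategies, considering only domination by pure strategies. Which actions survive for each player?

P1 drop B (A beats it: P:6>5 Q:8>7 R:10>0)
P2 drop Q (P beats it: A:8>6 C:10>8)
P1→{A,C} P2→{P,R}

Survivors P1:{A,C} P2:{P,R}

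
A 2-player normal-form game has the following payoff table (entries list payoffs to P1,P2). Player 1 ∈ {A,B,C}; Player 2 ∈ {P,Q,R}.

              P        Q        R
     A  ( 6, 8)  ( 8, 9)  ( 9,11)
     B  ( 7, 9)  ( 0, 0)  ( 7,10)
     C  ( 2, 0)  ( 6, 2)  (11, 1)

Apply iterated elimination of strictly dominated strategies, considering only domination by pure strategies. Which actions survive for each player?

IESDS → P1:{A,C} P2:{Q,R}

P2 drop P (R beats it: A:11>8 B:10>9 C:1>0)
P1 drop B (A beats it: Q:8>0 R:9>7)
P1→{A,C} P2→{Q,R}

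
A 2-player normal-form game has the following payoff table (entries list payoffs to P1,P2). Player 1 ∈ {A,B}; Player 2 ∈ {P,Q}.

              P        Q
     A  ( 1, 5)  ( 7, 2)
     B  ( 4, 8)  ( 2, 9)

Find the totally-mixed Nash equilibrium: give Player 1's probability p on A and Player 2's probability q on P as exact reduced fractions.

P1 indiff ⇒ q·1+(1-q)·7 = q·4+(1-q)·2 ⇒ q(-3) = (1-q)(-5) ⇒ q = 5/8
P2 indiff ⇒ p·5+(1-p)·8 = p·2+(1-p)·9 ⇒ p(3) = (1-p)(1) ⇒ p = 1/4

(p,q) = (1/4, 5/8)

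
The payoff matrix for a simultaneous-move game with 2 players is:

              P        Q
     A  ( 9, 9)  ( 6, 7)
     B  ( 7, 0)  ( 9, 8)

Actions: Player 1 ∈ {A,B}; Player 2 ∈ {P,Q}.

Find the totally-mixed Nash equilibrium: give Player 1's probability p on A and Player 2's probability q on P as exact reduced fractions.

(p,q) = (4/5, 3/5)

P1 indiff ⇒ q·9+(1-q)·6 = q·7+(1-q)·9 ⇒ q(2) = (1-q)(3) ⇒ q = 3/5
P2 indiff ⇒ p·9+(1-p)·0 = p·7+(1-p)·8 ⇒ p(2) = (1-p)(8) ⇒ p = 4/5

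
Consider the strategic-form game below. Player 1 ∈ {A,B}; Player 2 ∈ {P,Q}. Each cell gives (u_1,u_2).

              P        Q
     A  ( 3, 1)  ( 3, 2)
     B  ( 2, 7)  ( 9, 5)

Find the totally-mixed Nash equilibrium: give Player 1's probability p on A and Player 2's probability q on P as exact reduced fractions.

p=2/3, q=6/7

P1 indiff ⇒ q·3+(1-q)·3 = q·2+(1-q)·9 ⇒ q(1) = (1-q)(6) ⇒ q = 6/7
P2 indiff ⇒ p·1+(1-p)·7 = p·2+(1-p)·5 ⇒ p(-1) = (1-p)(-2) ⇒ p = 2/3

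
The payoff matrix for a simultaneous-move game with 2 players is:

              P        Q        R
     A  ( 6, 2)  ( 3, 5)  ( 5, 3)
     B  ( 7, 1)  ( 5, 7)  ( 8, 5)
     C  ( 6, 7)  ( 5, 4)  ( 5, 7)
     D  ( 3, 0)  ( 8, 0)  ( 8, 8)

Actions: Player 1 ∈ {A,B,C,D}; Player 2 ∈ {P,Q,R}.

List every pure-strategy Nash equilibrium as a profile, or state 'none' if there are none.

(A,P): not NE [P1→B gives 7>6; P2→Q gives 5>2]
(A,Q): not NE [P1→D gives 8>3]
(A,R): not NE [P1→D gives 8>5; P2→Q gives 5>3]
(B,P): not NE [P2→Q gives 7>1]
(B,Q): not NE [P1→D gives 8>5]
(B,R): not NE [P2→Q gives 7>5]
(C,P): not NE [P1→B gives 7>6]
(C,Q): not NE [P1→D gives 8>5; P2→R gives 7>4]
(C,R): not NE [P1→D gives 8>5]
(D,P): not NE [P1→B gives 7>3; P2→R gives 8>0]
(D,Q): not NE [P2→R gives 8>0]
(D,R): NE

PSNE = {(D,R)}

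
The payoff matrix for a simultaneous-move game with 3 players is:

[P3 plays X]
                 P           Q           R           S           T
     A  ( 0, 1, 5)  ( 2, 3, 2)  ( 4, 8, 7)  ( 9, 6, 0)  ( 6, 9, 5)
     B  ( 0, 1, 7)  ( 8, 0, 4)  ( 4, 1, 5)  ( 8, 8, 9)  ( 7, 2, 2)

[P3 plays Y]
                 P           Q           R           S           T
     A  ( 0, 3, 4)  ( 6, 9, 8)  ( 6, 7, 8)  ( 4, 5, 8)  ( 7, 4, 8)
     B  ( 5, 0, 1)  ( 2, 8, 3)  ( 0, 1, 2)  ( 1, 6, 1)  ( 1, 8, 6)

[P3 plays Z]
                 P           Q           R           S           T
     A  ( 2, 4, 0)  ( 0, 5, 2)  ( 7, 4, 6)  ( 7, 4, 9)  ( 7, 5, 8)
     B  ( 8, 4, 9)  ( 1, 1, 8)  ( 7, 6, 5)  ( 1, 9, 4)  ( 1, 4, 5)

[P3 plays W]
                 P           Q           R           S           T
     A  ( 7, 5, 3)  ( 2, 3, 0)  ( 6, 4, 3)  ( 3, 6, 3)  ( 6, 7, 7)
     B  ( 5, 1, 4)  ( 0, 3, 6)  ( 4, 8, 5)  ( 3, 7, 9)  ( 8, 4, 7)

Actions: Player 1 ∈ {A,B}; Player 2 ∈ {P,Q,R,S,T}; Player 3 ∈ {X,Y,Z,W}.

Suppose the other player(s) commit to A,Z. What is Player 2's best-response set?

P2 best: {Q,T}

u_2(P vs A,Z) = 4
u_2(Q vs A,Z) = 5
u_2(R vs A,Z) = 4
u_2(S vs A,Z) = 4
u_2(T vs A,Z) = 5
max payoff 5 at {Q,T}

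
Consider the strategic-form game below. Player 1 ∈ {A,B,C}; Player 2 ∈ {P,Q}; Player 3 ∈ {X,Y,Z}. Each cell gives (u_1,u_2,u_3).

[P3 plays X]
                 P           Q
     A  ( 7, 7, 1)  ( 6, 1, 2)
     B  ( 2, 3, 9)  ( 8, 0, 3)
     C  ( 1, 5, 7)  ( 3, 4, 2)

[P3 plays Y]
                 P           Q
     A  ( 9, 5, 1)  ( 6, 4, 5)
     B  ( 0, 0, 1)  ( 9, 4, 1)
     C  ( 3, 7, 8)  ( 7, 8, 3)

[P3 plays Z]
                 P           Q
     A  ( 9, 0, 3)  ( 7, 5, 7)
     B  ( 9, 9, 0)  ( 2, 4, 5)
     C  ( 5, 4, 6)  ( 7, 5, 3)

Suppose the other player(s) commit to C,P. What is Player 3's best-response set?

u_3(X vs C,P) = 7
u_3(Y vs C,P) = 8
u_3(Z vs C,P) = 6
max payoff 8 at {Y}

BR_3 = {Y}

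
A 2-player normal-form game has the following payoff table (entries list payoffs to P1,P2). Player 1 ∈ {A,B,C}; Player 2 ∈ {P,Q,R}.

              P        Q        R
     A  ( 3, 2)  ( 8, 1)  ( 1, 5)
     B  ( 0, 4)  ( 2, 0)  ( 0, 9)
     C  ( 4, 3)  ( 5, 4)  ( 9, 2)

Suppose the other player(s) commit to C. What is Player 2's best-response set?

BR_2 = {Q}

u_2(P vs C) = 3
u_2(Q vs C) = 4
u_2(R vs C) = 2
max payoff 4 at {Q}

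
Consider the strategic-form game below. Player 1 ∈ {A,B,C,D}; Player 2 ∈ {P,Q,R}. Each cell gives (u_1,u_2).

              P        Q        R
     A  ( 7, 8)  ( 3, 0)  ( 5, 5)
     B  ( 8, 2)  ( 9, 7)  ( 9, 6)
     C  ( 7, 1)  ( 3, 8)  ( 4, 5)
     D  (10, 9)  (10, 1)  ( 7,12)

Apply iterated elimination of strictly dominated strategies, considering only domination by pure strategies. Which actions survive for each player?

P1 drop A (B beats it: P:8>7 Q:9>3 R:9>5)
P1 drop C (B beats it: P:8>7 Q:9>3 R:9>4)
P2 drop P (R beats it: B:6>2 D:12>9)
P1→{B,D} P2→{Q,R}

IESDS → P1:{B,D} P2:{Q,R}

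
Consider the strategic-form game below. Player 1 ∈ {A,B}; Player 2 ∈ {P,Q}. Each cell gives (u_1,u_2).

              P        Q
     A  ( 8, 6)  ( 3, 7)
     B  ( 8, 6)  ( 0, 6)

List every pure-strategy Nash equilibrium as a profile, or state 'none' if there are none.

PSNE = {(A,Q), (B,P)}

(A,P): not NE [P2→Q gives 7>6]
(A,Q): NE
(B,P): NE
(B,Q): not NE [P1→A gives 3>0]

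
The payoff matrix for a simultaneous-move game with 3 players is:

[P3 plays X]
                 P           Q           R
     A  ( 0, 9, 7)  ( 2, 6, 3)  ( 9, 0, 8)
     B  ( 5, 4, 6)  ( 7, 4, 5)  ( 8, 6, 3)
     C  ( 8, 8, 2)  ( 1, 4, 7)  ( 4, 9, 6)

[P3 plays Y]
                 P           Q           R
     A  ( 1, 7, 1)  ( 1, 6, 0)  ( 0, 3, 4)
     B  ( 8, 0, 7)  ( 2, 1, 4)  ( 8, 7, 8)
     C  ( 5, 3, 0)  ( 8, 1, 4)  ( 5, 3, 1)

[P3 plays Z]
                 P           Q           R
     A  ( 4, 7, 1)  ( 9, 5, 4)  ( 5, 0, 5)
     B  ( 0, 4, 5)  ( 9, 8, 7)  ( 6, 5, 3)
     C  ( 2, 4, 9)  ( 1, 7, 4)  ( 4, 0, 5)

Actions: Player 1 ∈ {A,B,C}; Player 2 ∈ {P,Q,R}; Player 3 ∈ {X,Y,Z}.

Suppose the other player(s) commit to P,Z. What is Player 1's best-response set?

P1 best: {A}

u_1(A vs P,Z) = 4
u_1(B vs P,Z) = 0
u_1(C vs P,Z) = 2
max payoff 4 at {A}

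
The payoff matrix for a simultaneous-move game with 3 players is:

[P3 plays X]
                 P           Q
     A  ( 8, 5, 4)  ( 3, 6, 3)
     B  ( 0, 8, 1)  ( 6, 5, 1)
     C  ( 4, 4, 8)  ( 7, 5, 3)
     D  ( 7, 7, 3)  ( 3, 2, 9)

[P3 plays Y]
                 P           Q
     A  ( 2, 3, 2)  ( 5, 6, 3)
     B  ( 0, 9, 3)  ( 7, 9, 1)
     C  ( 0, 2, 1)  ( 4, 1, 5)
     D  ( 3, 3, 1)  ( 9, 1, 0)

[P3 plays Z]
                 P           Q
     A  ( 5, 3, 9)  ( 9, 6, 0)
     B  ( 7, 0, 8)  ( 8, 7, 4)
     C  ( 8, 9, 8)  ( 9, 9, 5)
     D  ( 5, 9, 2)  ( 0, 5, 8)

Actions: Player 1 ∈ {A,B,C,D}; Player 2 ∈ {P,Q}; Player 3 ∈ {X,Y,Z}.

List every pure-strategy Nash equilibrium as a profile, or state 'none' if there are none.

(A,P,X): not NE [P2→Q gives 6>5; P3→Z gives 9>4]
(A,P,Y): not NE [P1→D gives 3>2; P2→Q gives 6>3; P3→Z gives 9>2]
(A,P,Z): not NE [P1→C gives 8>5; P2→Q gives 6>3]
(A,Q,X): not NE [P1→C gives 7>3]
(A,Q,Y): not NE [P1→D gives 9>5]
(A,Q,Z): not NE [P3→Y gives 3>0]
(B,P,X): not NE [P1→A gives 8>0; P3→Z gives 8>1]
(B,P,Y): not NE [P1→D gives 3>0; P3→Z gives 8>3]
(B,P,Z): not NE [P1→C gives 8>7; P2→Q gives 7>0]
(B,Q,X): not NE [P1→C gives 7>6; P2→P gives 8>5; P3→Z gives 4>1]
(B,Q,Y): not NE [P1→D gives 9>7; P3→Z gives 4>1]
(B,Q,Z): not NE [P1→C gives 9>8]
(C,P,X): not NE [P1→A gives 8>4; P2→Q gives 5>4]
(C,P,Y): not NE [P1→D gives 3>0; P3→Z gives 8>1]
(C,P,Z): NE
(C,Q,X): not NE [P3→Z gives 5>3]
(C,Q,Y): not NE [P1→D gives 9>4; P2→P gives 2>1]
(C,Q,Z): NE
(D,P,X): not NE [P1→A gives 8>7]
(D,P,Y): not NE [P3→X gives 3>1]
(D,P,Z): not NE [P1→C gives 8>5; P3→X gives 3>2]
(D,Q,X): not NE [P1→C gives 7>3; P2→P gives 7>2]
(D,Q,Y): not NE [P2→P gives 3>1; P3→X gives 9>0]
(D,Q,Z): not NE [P1→C gives 9>0; P2→P gives 9>5; P3→X gives 9>8]

PSNE = {(C,P,Z), (C,Q,Z)}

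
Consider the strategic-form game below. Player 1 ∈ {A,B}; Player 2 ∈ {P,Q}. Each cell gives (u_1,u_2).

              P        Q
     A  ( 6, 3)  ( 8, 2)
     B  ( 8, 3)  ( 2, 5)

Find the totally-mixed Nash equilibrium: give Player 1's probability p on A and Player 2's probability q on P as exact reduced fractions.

P1 indiff ⇒ q·6+(1-q)·8 = q·8+(1-q)·2 ⇒ q(-2) = (1-q)(-6) ⇒ q = 3/4
P2 indiff ⇒ p·3+(1-p)·3 = p·2+(1-p)·5 ⇒ p(1) = (1-p)(2) ⇒ p = 2/3

(p,q) = (2/3, 3/4)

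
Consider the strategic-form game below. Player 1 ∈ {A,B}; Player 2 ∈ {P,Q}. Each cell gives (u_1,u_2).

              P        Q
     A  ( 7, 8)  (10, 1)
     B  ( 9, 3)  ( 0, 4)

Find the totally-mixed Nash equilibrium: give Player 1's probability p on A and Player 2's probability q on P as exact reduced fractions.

P1 mixes 1/8 on A; P2 mixes 5/6 on P

P1 indiff ⇒ q·7+(1-q)·10 = q·9+(1-q)·0 ⇒ q(-2) = (1-q)(-10) ⇒ q = 5/6
P2 indiff ⇒ p·8+(1-p)·3 = p·1+(1-p)·4 ⇒ p(7) = (1-p)(1) ⇒ p = 1/8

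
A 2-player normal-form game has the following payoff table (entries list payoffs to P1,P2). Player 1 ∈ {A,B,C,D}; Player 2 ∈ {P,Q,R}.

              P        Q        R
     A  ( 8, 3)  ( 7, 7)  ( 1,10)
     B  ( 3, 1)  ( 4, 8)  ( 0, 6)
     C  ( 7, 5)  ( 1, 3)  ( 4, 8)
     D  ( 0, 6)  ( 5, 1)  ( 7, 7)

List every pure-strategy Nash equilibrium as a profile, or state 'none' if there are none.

NE set: (D,R)

(A,P): not NE [P2→R gives 10>3]
(A,Q): not NE [P2→R gives 10>7]
(A,R): not NE [P1→D gives 7>1]
(B,P): not NE [P1→A gives 8>3; P2→Q gives 8>1]
(B,Q): not NE [P1→A gives 7>4]
(B,R): not NE [P1→D gives 7>0; P2→Q gives 8>6]
(C,P): not NE [P1→A gives 8>7; P2→R gives 8>5]
(C,Q): not NE [P1→A gives 7>1; P2→R gives 8>3]
(C,R): not NE [P1→D gives 7>4]
(D,P): not NE [P1→A gives 8>0; P2→R gives 7>6]
(D,Q): not NE [P1→A gives 7>5; P2→R gives 7>1]
(D,R): NE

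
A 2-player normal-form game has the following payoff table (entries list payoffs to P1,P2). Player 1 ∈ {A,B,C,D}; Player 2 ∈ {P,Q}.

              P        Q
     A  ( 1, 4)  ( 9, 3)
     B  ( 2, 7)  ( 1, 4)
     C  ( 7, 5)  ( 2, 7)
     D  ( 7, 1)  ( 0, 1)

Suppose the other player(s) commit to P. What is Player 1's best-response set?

argmax u_1 = {C,D}

u_1(A vs P) = 1
u_1(B vs P) = 2
u_1(C vs P) = 7
u_1(D vs P) = 7
max payoff 7 at {C,D}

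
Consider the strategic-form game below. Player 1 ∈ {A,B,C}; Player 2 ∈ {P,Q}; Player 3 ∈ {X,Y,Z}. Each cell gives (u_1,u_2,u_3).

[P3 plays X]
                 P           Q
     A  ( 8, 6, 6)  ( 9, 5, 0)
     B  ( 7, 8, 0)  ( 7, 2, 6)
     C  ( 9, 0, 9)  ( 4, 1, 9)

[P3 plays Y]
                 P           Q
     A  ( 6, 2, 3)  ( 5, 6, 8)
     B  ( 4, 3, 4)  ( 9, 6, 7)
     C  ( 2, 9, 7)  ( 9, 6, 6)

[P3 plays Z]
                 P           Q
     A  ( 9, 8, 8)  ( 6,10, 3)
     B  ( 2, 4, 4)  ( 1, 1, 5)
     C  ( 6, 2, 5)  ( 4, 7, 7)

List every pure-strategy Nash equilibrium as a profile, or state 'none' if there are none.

(A,P,X): not NE [P1→C gives 9>8; P3→Z gives 8>6]
(A,P,Y): not NE [P2→Q gives 6>2; P3→Z gives 8>3]
(A,P,Z): not NE [P2→Q gives 10>8]
(A,Q,X): not NE [P2→P gives 6>5; P3→Y gives 8>0]
(A,Q,Y): not NE [P1→C gives 9>5]
(A,Q,Z): not NE [P3→Y gives 8>3]
(B,P,X): not NE [P1→C gives 9>7; P3→Z gives 4>0]
(B,P,Y): not NE [P1→A gives 6>4; P2→Q gives 6>3]
(B,P,Z): not NE [P1→A gives 9>2]
(B,Q,X): not NE [P1→A gives 9>7; P2→P gives 8>2; P3→Y gives 7>6]
(B,Q,Y): NE
(B,Q,Z): not NE [P1→A gives 6>1; P2→P gives 4>1; P3→Y gives 7>5]
(C,P,X): not NE [P2→Q gives 1>0]
(C,P,Y): not NE [P1→A gives 6>2; P3→X gives 9>7]
(C,P,Z): not NE [P1→A gives 9>6; P2→Q gives 7>2; P3→X gives 9>5]
(C,Q,X): not NE [P1→A gives 9>4]
(C,Q,Y): not NE [P2→P gives 9>6; P3→X gives 9>6]
(C,Q,Z): not NE [P1→A gives 6>4; P3→X gives 9>7]

Nash profiles: (B,Q,Y)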